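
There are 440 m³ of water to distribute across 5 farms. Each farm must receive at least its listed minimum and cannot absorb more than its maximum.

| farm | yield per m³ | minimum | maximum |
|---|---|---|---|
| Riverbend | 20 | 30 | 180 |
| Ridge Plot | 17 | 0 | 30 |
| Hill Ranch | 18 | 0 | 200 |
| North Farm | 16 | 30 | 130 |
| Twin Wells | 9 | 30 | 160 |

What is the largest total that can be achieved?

7950

Meeting every minimum uses 30+0+0+30+30 = 90 m³, leaving 350.
Rank by yield per m³: Riverbend 20 > Hill Ranch 18 > Ridge Plot 17 > North Farm 16 > Twin Wells 9.
Riverbend takes 150 more to reach its cap of 180 ; 200 left.
Give Hill Ranch 200 more to hit its cap of 200 ; 0 left.
Total = 20×180 + 18×200 + 16×30 + 9×30 = 7950.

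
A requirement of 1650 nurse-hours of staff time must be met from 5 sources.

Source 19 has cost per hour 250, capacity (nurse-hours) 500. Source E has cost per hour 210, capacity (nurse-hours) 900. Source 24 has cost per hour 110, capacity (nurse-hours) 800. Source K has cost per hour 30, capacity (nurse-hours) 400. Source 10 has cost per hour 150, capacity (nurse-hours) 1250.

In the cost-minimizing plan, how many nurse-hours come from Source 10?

450

Cheapest first:
Take 400 from Source K at 30 ; need 1250 more.
Source 24 (110): use full 800 ; 450 nurse-hours to go.
Source 10 at 150: take 450 of its 1250 ; requirement met.
Source E, Source 19: unused.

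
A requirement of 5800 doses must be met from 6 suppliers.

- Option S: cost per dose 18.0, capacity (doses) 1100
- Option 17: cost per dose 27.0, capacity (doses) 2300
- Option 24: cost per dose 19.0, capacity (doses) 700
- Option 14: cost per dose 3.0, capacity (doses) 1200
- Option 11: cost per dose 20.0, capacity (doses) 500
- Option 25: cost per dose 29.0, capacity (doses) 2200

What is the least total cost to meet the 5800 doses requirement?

108800

Fill from the cheapest supplier first.
Option 14 (3.0): use full 1200 — 4600 doses to go.
Take 1100 from Option S at 18.0 — need 3500 more.
Take 700 from Option 24 at 19.0 — need 2800 more.
Option 11 (20.0): use full 500 — 2300 doses to go.
Option 17 at 27.0: take all 2300 doses — 0 still needed.
Option 25: unused.
Cost = 1200×3.0 + 1100×18.0 + 700×19.0 + 500×20.0 + 2300×27.0 = 108800.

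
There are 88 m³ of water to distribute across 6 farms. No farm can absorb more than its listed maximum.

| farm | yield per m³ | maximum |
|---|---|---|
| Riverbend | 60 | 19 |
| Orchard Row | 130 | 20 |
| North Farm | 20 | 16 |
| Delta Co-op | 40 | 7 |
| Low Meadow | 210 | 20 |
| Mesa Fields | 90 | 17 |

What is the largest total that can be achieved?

9850

Highest yield per m³ first: Low Meadow 210 > Orchard Row 130 > Mesa Fields 90 > Riverbend 60 > Delta Co-op 40 > North Farm 20.
Low Meadow takes 20 to reach its cap of 20 ; 68 left.
Orchard Row: +20 to 20 (cap) ; 48 left.
Give Mesa Fields 17 to hit its cap of 17 ; 31 left.
Riverbend takes 19 to reach its cap of 19 ; 12 left.
Delta Co-op: +7 to 7 (cap) ; 5 left.
North Farm has room for 16 but only 5 remain, so it gets 5.
Total = 60×19 + 130×20 + 20×5 + 40×7 + 210×20 + 90×17 = 9850.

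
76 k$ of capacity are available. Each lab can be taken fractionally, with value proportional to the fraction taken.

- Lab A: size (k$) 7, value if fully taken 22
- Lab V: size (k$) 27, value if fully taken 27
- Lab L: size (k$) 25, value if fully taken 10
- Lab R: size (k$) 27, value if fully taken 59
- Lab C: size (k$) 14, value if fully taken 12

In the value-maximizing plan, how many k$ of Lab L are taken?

1

Sort by value density: Lab A 22/7≈3.14, Lab R 59/27≈2.19, Lab V 27/27≈1, Lab C 12/14≈0.857, Lab L 10/25≈0.4.
Lab A: take in full, 7 k$ for value 22 ; 69 left.
Take all of Lab R (27 k$, value 59) ; 42 k$ left.
Take all of Lab V (27 k$, value 27) ; 15 k$ left.
All 14 k$ of Lab C fit (value 12) ; 1 remain.
Only 1 k$ remain; take 1/25 of Lab L for value 10×1/25 = 0.4.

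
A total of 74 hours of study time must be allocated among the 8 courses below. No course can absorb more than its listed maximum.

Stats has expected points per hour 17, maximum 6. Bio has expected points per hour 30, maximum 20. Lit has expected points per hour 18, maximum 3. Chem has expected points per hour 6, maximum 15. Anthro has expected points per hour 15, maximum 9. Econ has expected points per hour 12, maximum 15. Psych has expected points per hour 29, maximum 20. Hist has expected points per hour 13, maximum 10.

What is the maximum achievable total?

1673

Highest expected points per hour first: Bio 30 > Psych 29 > Lit 18 > Stats 17 > Anthro 15 > Hist 13 > Econ 12 > Chem 6.
Give Bio 20 to hit its cap of 20 → 54 left.
Give Psych 20 to hit its cap of 20 → 34 left.
Give Lit 3 to hit its cap of 3 → 31 left.
Stats takes 6 to reach its cap of 6 → 25 left.
Anthro takes 9 to reach its cap of 9 → 16 left.
Hist: +10 to 10 (cap) → 6 left.
Econ: +6 (room for 15) → 6. Pool exhausted.
Total = 17×6 + 30×20 + 18×3 + 15×9 + 12×6 + 29×20 + 13×10 = 1673.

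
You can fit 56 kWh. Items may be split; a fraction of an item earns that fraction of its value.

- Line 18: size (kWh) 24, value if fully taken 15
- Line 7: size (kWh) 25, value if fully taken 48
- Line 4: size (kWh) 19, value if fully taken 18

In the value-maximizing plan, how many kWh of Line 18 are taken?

12

Rank by value-to-size ratio: Line 7 48/25≈1.92, Line 4 18/19≈0.947, Line 18 15/24≈0.625.
All 25 kWh of Line 7 fit (value 48) — 31 remain.
All 19 kWh of Line 4 fit (value 18) — 12 remain.
Fill the last 12 kWh with part of Line 18: 12/24 of it earns 7.5.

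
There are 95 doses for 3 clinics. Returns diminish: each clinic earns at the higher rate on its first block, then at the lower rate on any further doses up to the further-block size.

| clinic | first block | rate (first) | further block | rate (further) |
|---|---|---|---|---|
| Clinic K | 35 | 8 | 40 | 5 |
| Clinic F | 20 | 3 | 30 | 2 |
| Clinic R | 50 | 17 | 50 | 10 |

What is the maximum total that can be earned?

Rank every tier by rate: Clinic R/T1 17 > Clinic R/T2 10 > Clinic K/T1 8 > Clinic K/T2 5 > Clinic F/T1 3 > Clinic F/T2 2.
Clinic R/T1 (17): +50 → 45 left.
Clinic R/T2: +45 of 50 at 10; pool empty.
Total = 17×50 + 10×45 = 1300.

1300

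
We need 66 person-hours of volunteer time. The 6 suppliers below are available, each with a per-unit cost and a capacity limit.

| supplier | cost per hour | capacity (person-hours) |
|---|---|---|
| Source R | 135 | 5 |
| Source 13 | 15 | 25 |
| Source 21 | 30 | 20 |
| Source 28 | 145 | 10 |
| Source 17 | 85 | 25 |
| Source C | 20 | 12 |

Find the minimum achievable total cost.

1980

Fill from the cheapest supplier first.
Take 25 from Source 13 at 15 ; need 41 more.
Source C at 20: take all 12 person-hours ; 29 still needed.
Take 20 from Source 21 at 30 ; need 9 more.
Take 9 from Source 17 at 85 to finish.
Source R, Source 28: unused.
Cost = 25×15 + 12×20 + 20×30 + 9×85 = 1980.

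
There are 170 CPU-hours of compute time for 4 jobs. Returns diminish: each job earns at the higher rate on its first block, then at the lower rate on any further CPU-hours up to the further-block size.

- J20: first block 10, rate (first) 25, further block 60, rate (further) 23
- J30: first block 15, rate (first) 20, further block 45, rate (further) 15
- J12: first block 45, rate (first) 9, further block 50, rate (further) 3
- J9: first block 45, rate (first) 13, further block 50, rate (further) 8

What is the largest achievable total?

3125

Treat each block as its own option and order by rate: J20/first 25 > J20/second 23 > J30/first 20 > J30/second 15 > J9/first 13 > J12/first 9 > J9/second 8 > J12/second 3.
J20 first at 25: fill all 10 → 160 left.
Fill J20 second block (60 at 23) → 100 left.
J30 first at 20: fill all 15 → 85 left.
J30/second (15): +45 → 40 left.
J9 first at 13: only 40 left, fill 40.
Total = 25×10 + 23×60 + 20×15 + 15×45 + 13×40 = 3125.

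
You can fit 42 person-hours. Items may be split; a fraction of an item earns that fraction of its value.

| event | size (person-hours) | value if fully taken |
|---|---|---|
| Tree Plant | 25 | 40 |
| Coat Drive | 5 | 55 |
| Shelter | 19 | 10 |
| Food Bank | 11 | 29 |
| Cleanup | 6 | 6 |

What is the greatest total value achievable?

Sort by value density: Coat Drive 55/5≈11, Food Bank 29/11≈2.64, Tree Plant 40/25≈1.6, Cleanup 6/6≈1, Shelter 10/19≈0.526.
Take all of Coat Drive (5 person-hours, value 55) ; 37 person-hours left.
Food Bank: take in full, 11 person-hours for value 29 ; 26 left.
Take all of Tree Plant (25 person-hours, value 40) ; 1 person-hours left.
Fill the last 1 person-hours with part of Cleanup: 1/6 of it earns 1.
Total value = 125.

125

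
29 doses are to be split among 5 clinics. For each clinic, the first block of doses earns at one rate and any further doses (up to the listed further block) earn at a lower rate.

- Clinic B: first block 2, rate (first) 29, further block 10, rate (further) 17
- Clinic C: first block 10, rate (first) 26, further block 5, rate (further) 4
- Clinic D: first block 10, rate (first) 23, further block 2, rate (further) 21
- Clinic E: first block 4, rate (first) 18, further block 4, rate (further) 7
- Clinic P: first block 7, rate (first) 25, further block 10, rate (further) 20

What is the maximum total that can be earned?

723

Order all 10 blocks by rate: Clinic B/tier1 29 > Clinic C/tier1 26 > Clinic P/tier1 25 > Clinic D/tier1 23 > Clinic D/tier2 21 > Clinic P/tier2 20 > Clinic E/tier1 18 > Clinic B/tier2 17 > Clinic E/tier2 7 > Clinic C/tier2 4.
Fill Clinic B tier1 block (2 at 29) ; 27 left.
Fill Clinic C tier1 block (10 at 26) ; 17 left.
Fill Clinic P tier1 block (7 at 25) ; 10 left.
Fill Clinic D tier1 block (10 at 23) ; 0 left.
Total = 29×2 + 26×10 + 25×7 + 23×10 = 723.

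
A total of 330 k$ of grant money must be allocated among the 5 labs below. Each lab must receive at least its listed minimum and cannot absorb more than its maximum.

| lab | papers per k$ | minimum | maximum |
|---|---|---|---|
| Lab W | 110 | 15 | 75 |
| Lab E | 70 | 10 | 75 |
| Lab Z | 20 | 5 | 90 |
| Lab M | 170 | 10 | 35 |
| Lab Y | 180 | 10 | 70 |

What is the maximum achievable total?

Meeting every minimum uses 15+10+5+10+10 = 50 k$, leaving 280.
Rank by papers per k$: Lab Y 180 > Lab M 170 > Lab W 110 > Lab E 70 > Lab Z 20.
Give Lab Y 60 more to hit its cap of 70 → 220 left.
Lab M takes 25 more to reach its cap of 35 → 195 left.
Lab W takes 60 more to reach its cap of 75 → 135 left.
Lab E takes 65 more to reach its cap of 75 → 70 left.
Lab Z: +70 (room for 85) → 75. Pool exhausted.
Total = 110×75 + 70×75 + 20×75 + 170×35 + 180×70 = 33550.

33550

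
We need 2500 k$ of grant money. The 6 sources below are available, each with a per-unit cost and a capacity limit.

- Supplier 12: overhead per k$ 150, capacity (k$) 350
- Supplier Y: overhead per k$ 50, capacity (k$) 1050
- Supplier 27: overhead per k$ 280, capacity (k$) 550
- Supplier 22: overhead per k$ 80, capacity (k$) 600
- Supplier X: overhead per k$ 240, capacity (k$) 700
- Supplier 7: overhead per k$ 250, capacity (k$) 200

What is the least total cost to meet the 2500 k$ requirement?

Cheapest first:
Supplier Y (50): use full 1050 → 1450 k$ to go.
Supplier 22 at 80: take all 600 k$ → 850 still needed.
Supplier 12 (150): use full 350 → 500 k$ to go.
Supplier X (240): take the remaining 500 → done.
Supplier 7, Supplier 27: unused.
Cost = 1050×50 + 600×80 + 350×150 + 500×240 = 273000.

273000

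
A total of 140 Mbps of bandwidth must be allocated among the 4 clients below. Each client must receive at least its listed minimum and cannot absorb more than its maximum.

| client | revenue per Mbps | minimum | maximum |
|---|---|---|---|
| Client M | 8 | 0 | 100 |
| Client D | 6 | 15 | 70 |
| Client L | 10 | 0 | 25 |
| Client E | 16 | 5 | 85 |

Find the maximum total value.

Meeting every minimum uses 0+15+0+5 = 20 Mbps, leaving 120.
Highest revenue per Mbps first: Client E 16 > Client L 10 > Client M 8 > Client D 6.
Client E takes 80 more to reach its cap of 85 — 40 left.
Client L: +25 to 25 (cap) — 15 left.
Client M: +15 (room for 100) → 15. Pool exhausted.
Total = 8×15 + 6×15 + 10×25 + 16×85 = 1820.

1820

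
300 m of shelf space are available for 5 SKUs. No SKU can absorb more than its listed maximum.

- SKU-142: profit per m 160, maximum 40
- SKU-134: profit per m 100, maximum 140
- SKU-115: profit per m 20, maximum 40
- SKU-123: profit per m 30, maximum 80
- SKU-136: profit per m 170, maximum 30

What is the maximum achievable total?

Highest profit per m first: SKU-136 170 > SKU-142 160 > SKU-134 100 > SKU-123 30 > SKU-115 20.
Give SKU-136 30 to hit its cap of 30 → 270 left.
SKU-142: +40 to 40 (cap) → 230 left.
SKU-134: +140 to 140 (cap) → 90 left.
Give SKU-123 80 to hit its cap of 80 → 10 left.
Only 10 left; SKU-115 takes them to reach 10.
Total = 160×40 + 100×140 + 20×10 + 30×80 + 170×30 = 28100.

28100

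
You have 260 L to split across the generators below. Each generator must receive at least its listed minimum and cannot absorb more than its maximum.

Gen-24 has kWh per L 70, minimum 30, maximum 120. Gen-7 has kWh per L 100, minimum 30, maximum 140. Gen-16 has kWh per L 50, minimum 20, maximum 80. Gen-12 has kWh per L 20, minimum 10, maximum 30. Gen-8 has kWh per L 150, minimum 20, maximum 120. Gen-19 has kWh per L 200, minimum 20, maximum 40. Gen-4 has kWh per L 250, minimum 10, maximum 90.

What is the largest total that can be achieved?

Meeting every minimum uses 30+30+20+10+20+20+10 = 140 L, leaving 120.
Order the generators by kWh per L: Gen-4 250 > Gen-19 200 > Gen-8 150 > Gen-7 100 > Gen-24 70 > Gen-16 50 > Gen-12 20.
Give Gen-4 80 more to hit its cap of 90 — 40 left.
Gen-19: +20 to 40 (cap) — 20 left.
Gen-8: +20 (room for 100) → 40. Pool exhausted.
Total = 70×30 + 100×30 + 50×20 + 20×10 + 150×40 + 200×40 + 250×90 = 42800.

42800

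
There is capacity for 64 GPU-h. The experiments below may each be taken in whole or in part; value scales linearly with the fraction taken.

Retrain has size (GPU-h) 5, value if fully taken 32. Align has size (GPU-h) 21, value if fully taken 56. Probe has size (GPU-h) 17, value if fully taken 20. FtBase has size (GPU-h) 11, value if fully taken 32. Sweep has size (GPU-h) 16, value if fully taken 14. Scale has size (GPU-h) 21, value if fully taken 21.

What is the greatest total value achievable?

Best value per unit of size first: Retrain 32/5≈6.4, FtBase 32/11≈2.91, Align 56/21≈2.67, Probe 20/17≈1.18, Scale 21/21≈1, Sweep 14/16≈0.875.
All 5 GPU-h of Retrain fit (value 32) → 59 remain.
All 11 GPU-h of FtBase fit (value 32) → 48 remain.
Align: take in full, 21 GPU-h for value 56 → 27 left.
Probe: take in full, 17 GPU-h for value 20 → 10 left.
10 GPU-h left: a 10/21 share of Scale gives 21×10/21 = 10.
Total value = 150.

150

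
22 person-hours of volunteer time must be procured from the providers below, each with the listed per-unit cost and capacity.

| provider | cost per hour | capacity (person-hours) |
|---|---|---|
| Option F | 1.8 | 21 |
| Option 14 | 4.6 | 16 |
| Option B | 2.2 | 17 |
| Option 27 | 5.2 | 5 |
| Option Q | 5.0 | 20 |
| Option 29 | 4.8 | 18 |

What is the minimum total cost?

40

Cheapest first:
Option F at 1.8: take all 21 person-hours → 1 still needed.
Option B at 2.2: take 1 of its 17 → requirement met.
Option 14, Option 29, Option Q, Option 27: unused.
Cost = 21×1.8 + 1×2.2 = 40.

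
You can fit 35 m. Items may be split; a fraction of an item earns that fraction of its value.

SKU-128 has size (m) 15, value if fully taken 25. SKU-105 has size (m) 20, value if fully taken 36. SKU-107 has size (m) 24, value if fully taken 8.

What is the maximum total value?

61

Sort by value density: SKU-105 36/20≈1.8, SKU-128 25/15≈1.67, SKU-107 8/24≈0.333.
All 20 m of SKU-105 fit (value 36) ; 15 remain.
Take all of SKU-128 (15 m, value 25) ; 0 m left.
Total value = 61.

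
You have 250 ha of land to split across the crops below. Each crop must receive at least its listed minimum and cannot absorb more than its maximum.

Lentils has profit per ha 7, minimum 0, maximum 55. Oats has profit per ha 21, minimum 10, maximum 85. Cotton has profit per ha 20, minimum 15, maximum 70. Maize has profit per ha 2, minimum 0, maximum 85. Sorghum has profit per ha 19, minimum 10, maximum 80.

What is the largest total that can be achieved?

Meeting every minimum uses 0+10+15+0+10 = 35 ha, leaving 215.
Order the crops by profit per ha: Oats 21 > Cotton 20 > Sorghum 19 > Lentils 7 > Maize 2.
Oats takes 75 more to reach its cap of 85 — 140 left.
Cotton: +55 to 70 (cap) — 85 left.
Sorghum takes 70 more to reach its cap of 80 — 15 left.
Only 15 left; Lentils takes them to reach 15.
Total = 7×15 + 21×85 + 20×70 + 19×80 = 4810.

4810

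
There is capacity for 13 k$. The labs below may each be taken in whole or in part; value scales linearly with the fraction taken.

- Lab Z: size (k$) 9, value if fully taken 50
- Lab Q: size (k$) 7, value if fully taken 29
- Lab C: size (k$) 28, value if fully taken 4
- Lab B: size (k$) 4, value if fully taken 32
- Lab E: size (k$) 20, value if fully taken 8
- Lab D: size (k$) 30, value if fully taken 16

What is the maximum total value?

82

Best value per unit of size first: Lab B 32/4≈8, Lab Z 50/9≈5.56, Lab Q 29/7≈4.14, Lab D 16/30≈0.533, Lab E 8/20≈0.4, Lab C 4/28≈0.143.
Lab B: take in full, 4 k$ for value 32 ; 9 left.
All 9 k$ of Lab Z fit (value 50) ; 0 remain.
Total value = 82.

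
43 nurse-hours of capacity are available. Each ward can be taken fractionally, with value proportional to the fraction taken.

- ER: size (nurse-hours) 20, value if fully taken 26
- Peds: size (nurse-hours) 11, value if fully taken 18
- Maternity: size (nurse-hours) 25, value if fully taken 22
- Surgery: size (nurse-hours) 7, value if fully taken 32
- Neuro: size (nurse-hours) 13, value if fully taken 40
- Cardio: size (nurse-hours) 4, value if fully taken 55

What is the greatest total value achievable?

Sort by value density: Cardio 55/4≈13.8, Surgery 32/7≈4.57, Neuro 40/13≈3.08, Peds 18/11≈1.64, ER 26/20≈1.3, Maternity 22/25≈0.88.
Take all of Cardio (4 nurse-hours, value 55) — 39 nurse-hours left.
All 7 nurse-hours of Surgery fit (value 32) — 32 remain.
Take all of Neuro (13 nurse-hours, value 40) — 19 nurse-hours left.
All 11 nurse-hours of Peds fit (value 18) — 8 remain.
Fill the last 8 nurse-hours with part of ER: 8/20 of it earns 10.4.
Total value = 155.4.

155.4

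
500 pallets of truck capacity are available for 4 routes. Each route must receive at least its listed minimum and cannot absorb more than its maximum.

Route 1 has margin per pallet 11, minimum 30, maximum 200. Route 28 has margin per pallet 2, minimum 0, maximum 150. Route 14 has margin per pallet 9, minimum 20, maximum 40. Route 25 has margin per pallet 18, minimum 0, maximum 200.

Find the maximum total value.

Meeting every minimum uses 30+0+20+0 = 50 pallets, leaving 450.
Highest margin per pallet first: Route 25 18 > Route 1 11 > Route 14 9 > Route 28 2.
Route 25 takes 200 more to reach its cap of 200 ; 250 left.
Give Route 1 170 more to hit its cap of 200 ; 80 left.
Give Route 14 20 more to hit its cap of 40 ; 60 left.
Route 28: +60 (room for 150) → 60. Pool exhausted.
Total = 11×200 + 2×60 + 9×40 + 18×200 = 6280.

6280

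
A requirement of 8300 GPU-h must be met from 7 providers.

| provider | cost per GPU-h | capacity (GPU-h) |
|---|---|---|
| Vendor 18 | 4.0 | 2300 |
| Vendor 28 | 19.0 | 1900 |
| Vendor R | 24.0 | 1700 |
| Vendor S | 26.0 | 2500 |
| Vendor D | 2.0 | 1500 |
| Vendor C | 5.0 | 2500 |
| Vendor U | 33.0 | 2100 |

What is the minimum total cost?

Fill from the cheapest provider first.
Vendor D (2.0): use full 1500 — 6800 GPU-h to go.
Take 2300 from Vendor 18 at 4.0 — need 4500 more.
Vendor C at 5.0: take all 2500 GPU-h — 2000 still needed.
Vendor 28 at 19.0: take all 1900 GPU-h — 100 still needed.
Vendor R (24.0): take the remaining 100 — done.
Vendor S, Vendor U: unused.
Cost = 1500×2.0 + 2300×4.0 + 2500×5.0 + 1900×19.0 + 100×24.0 = 63200.

63200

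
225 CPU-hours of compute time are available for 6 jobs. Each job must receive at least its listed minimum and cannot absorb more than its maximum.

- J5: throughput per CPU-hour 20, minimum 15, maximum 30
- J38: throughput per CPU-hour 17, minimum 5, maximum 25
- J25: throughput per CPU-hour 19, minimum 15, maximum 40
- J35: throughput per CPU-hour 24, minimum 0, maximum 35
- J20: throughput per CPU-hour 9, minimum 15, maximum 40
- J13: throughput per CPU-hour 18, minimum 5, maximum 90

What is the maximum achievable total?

Meeting every minimum uses 15+5+15+0+15+5 = 55 CPU-hours, leaving 170.
Rank by throughput per CPU-hour: J35 24 > J5 20 > J25 19 > J13 18 > J38 17 > J20 9.
J35 takes 35 more to reach its cap of 35 ; 135 left.
Give J5 15 more to hit its cap of 30 ; 120 left.
J25 takes 25 more to reach its cap of 40 ; 95 left.
J13: +85 to 90 (cap) ; 10 left.
Only 10 left; J38 takes them to reach 15.
Total = 20×30 + 17×15 + 19×40 + 24×35 + 9×15 + 18×90 = 4210.

4210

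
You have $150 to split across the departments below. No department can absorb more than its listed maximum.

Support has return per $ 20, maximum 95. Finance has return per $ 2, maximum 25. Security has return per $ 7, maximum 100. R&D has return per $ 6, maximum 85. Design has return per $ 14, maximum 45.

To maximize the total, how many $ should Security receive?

10

Order the departments by return per $: Support 20 > Design 14 > Security 7 > R&D 6 > Finance 2.
Support takes 95 to reach its cap of 95 → 55 left.
Design: +45 to 45 (cap) → 10 left.
Only 10 left; Security takes them to reach 10.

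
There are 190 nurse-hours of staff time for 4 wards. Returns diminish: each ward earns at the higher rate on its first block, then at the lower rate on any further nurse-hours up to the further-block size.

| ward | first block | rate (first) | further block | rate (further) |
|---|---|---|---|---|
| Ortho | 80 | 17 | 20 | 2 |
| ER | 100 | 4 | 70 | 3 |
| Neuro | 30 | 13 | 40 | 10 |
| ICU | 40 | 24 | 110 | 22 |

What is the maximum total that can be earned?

4060

Order all 8 blocks by rate: ICU/first 24 > ICU/second 22 > Ortho/first 17 > Neuro/first 13 > Neuro/second 10 > ER/first 4 > ER/second 3 > Ortho/second 2.
ICU/first (24): +40 → 150 left.
ICU/second (22): +110 → 40 left.
Ortho/first: +40 of 80 at 17; pool empty.
Total = 24×40 + 22×110 + 17×40 = 4060.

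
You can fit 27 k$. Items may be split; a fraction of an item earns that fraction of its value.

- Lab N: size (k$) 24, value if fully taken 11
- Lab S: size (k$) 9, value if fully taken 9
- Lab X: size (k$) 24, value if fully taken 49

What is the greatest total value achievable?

Best value per unit of size first: Lab X 49/24≈2.04, Lab S 9/9≈1, Lab N 11/24≈0.458.
Take all of Lab X (24 k$, value 49) → 3 k$ left.
Fill the last 3 k$ with part of Lab S: 3/9 of it earns 3.
Total value = 52.

52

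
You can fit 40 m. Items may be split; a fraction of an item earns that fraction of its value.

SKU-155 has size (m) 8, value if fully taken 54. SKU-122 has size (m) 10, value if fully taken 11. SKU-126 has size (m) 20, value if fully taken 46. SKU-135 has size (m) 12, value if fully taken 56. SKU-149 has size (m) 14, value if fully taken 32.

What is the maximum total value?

156

Sort by value density: SKU-155 54/8≈6.75, SKU-135 56/12≈4.67, SKU-126 46/20≈2.3, SKU-149 32/14≈2.29, SKU-122 11/10≈1.1.
SKU-155: take in full, 8 m for value 54 ; 32 left.
SKU-135: take in full, 12 m for value 56 ; 20 left.
SKU-126: take in full, 20 m for value 46 ; 0 left.
Total value = 156.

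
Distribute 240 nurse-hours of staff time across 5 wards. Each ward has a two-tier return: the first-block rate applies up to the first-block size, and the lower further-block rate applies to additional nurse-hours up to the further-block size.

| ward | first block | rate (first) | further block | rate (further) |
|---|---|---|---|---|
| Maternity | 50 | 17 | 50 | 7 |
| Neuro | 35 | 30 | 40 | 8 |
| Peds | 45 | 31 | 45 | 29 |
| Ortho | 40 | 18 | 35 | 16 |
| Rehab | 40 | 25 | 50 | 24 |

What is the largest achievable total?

Order all 10 blocks by rate: Peds/T1 31 > Neuro/T1 30 > Peds/T2 29 > Rehab/T1 25 > Rehab/T2 24 > Ortho/T1 18 > Maternity/T1 17 > Ortho/T2 16 > Neuro/T2 8 > Maternity/T2 7.
Peds/T1 (31): +45 → 195 left.
Neuro T1 at 30: fill all 35 → 160 left.
Peds T2 at 29: fill all 45 → 115 left.
Rehab T1 at 25: fill all 40 → 75 left.
Rehab T2 at 24: fill all 50 → 25 left.
Ortho T1 at 18: only 25 left, fill 25.
Total = 31×45 + 30×35 + 29×45 + 25×40 + 24×50 + 18×25 = 6400.

6400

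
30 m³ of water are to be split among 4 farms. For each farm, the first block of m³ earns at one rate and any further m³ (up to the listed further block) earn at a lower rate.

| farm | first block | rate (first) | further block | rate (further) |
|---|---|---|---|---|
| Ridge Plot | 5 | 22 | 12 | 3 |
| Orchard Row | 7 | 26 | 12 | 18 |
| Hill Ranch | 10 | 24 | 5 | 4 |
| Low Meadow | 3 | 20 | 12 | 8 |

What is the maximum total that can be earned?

Treat each block as its own option and order by rate: Orchard Row/first 26 > Hill Ranch/first 24 > Ridge Plot/first 22 > Low Meadow/first 20 > Orchard Row/second 18 > Low Meadow/second 8 > Hill Ranch/second 4 > Ridge Plot/second 3.
Orchard Row/first (26): +7 → 23 left.
Hill Ranch/first (24): +10 → 13 left.
Fill Ridge Plot first block (5 at 22) → 8 left.
Fill Low Meadow first block (3 at 20) → 5 left.
Orchard Row second at 18: only 5 left, fill 5.
Total = 26×7 + 24×10 + 22×5 + 20×3 + 18×5 = 682.

682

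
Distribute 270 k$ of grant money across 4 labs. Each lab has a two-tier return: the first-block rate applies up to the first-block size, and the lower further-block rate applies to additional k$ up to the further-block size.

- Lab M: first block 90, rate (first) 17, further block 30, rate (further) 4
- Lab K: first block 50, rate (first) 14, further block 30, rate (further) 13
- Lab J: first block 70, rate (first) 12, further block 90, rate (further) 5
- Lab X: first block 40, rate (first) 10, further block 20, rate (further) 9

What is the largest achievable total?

3760

Treat each block as its own option and order by rate: Lab M/first 17 > Lab K/first 14 > Lab K/second 13 > Lab J/first 12 > Lab X/first 10 > Lab X/second 9 > Lab J/second 5 > Lab M/second 4.
Fill Lab M first block (90 at 17) → 180 left.
Fill Lab K first block (50 at 14) → 130 left.
Lab K/second (13): +30 → 100 left.
Fill Lab J first block (70 at 12) → 30 left.
Lab X first at 10: only 30 left, fill 30.
Total = 17×90 + 14×50 + 13×30 + 12×70 + 10×30 = 3760.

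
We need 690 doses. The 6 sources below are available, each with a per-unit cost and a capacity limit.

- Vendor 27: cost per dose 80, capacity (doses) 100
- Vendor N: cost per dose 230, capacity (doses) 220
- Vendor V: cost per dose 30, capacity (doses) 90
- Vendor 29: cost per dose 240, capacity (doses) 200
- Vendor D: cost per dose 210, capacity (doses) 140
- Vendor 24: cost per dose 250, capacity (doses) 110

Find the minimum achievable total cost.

124300

Cheapest first:
Vendor V (30): use full 90 → 600 doses to go.
Take 100 from Vendor 27 at 80 → need 500 more.
Take 140 from Vendor D at 210 → need 360 more.
Vendor N (230): use full 220 → 140 doses to go.
Vendor 29 at 240: take 140 of its 200 → requirement met.
Vendor 24: unused.
Cost = 90×30 + 100×80 + 140×210 + 220×230 + 140×240 = 124300.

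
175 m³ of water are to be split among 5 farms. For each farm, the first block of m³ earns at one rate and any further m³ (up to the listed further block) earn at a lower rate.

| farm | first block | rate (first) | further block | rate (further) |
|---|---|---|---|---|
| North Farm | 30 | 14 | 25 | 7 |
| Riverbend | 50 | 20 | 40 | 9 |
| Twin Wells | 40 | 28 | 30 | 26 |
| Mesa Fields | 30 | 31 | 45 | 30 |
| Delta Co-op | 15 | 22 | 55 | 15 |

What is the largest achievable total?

Rank every tier by rate: Mesa Fields/T1 31 > Mesa Fields/T2 30 > Twin Wells/T1 28 > Twin Wells/T2 26 > Delta Co-op/T1 22 > Riverbend/T1 20 > Delta Co-op/T2 15 > North Farm/T1 14 > Riverbend/T2 9 > North Farm/T2 7.
Mesa Fields/T1 (31): +30 — 145 left.
Mesa Fields/T2 (30): +45 — 100 left.
Twin Wells/T1 (28): +40 — 60 left.
Fill Twin Wells T2 block (30 at 26) — 30 left.
Delta Co-op T1 at 22: fill all 15 — 15 left.
Riverbend T1 at 20: only 15 left, fill 15.
Total = 31×30 + 30×45 + 28×40 + 26×30 + 22×15 + 20×15 = 4810.

4810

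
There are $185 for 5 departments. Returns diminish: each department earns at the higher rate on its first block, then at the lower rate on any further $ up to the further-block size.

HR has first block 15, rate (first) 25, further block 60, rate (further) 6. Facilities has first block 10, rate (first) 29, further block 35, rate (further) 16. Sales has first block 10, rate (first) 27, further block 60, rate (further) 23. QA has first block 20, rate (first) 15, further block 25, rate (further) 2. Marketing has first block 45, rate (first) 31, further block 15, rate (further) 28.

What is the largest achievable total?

4610

Rank every tier by rate: Marketing/tier1 31 > Facilities/tier1 29 > Marketing/tier2 28 > Sales/tier1 27 > HR/tier1 25 > Sales/tier2 23 > Facilities/tier2 16 > QA/tier1 15 > HR/tier2 6 > QA/tier2 2.
Marketing/tier1 (31): +45 — 140 left.
Facilities tier1 at 29: fill all 10 — 130 left.
Fill Marketing tier2 block (15 at 28) — 115 left.
Fill Sales tier1 block (10 at 27) — 105 left.
HR tier1 at 25: fill all 15 — 90 left.
Sales tier2 at 23: fill all 60 — 30 left.
Facilities/tier2: +30 of 35 at 16; pool empty.
Total = 31×45 + 29×10 + 28×15 + 27×10 + 25×15 + 23×60 + 16×30 = 4610.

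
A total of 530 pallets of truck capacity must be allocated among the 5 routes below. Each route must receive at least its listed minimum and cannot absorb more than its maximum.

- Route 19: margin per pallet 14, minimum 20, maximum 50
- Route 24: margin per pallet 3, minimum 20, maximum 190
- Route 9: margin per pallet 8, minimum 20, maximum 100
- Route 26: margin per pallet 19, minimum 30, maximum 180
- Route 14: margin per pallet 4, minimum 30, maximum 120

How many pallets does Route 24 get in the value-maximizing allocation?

80

Meeting every minimum uses 20+20+20+30+30 = 120 pallets, leaving 410.
Order the routes by margin per pallet: Route 26 19 > Route 19 14 > Route 9 8 > Route 14 4 > Route 24 3.
Route 26: +150 to 180 (cap) → 260 left.
Give Route 19 30 more to hit its cap of 50 → 230 left.
Give Route 9 80 more to hit its cap of 100 → 150 left.
Give Route 14 90 more to hit its cap of 120 → 60 left.
Route 24 has room for 170 more but only 60 remain, so it gets 80.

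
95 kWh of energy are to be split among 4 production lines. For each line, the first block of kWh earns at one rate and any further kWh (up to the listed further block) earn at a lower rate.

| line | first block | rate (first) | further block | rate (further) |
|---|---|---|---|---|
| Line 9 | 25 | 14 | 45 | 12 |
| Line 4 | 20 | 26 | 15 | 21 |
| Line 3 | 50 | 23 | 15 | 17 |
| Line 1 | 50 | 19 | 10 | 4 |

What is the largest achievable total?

2175

Order all 8 blocks by rate: Line 4/first 26 > Line 3/first 23 > Line 4/second 21 > Line 1/first 19 > Line 3/second 17 > Line 9/first 14 > Line 9/second 12 > Line 1/second 4.
Line 4/first (26): +20 — 75 left.
Line 3/first (23): +50 — 25 left.
Fill Line 4 second block (15 at 21) — 10 left.
Line 1 first at 19: only 10 left, fill 10.
Total = 26×20 + 23×50 + 21×15 + 19×10 = 2175.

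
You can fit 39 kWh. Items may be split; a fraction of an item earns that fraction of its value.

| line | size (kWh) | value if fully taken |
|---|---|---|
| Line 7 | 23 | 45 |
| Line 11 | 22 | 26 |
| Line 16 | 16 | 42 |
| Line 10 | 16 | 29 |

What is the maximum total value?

Best value per unit of size first: Line 16 42/16≈2.62, Line 7 45/23≈1.96, Line 10 29/16≈1.81, Line 11 26/22≈1.18.
Line 16: take in full, 16 kWh for value 42 → 23 left.
Line 7: take in full, 23 kWh for value 45 → 0 left.
Total value = 87.

87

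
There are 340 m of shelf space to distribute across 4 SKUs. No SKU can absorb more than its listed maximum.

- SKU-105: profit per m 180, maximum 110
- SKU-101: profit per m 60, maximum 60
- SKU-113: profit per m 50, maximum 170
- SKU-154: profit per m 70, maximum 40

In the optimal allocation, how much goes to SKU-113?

130

Rank by profit per m: SKU-105 180 > SKU-154 70 > SKU-101 60 > SKU-113 50.
SKU-105 takes 110 to reach its cap of 110 ; 230 left.
Give SKU-154 40 to hit its cap of 40 ; 190 left.
Give SKU-101 60 to hit its cap of 60 ; 130 left.
SKU-113 has room for 170 but only 130 remain, so it gets 130.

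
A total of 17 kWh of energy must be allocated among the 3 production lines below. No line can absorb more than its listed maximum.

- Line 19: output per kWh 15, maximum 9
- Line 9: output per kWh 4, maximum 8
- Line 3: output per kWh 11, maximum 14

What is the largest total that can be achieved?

223

Highest output per kWh first: Line 19 15 > Line 3 11 > Line 9 4.
Line 19: +9 to 9 (cap) → 8 left.
Line 3 has room for 14 but only 8 remain, so it gets 8.
Total = 15×9 + 11×8 = 223.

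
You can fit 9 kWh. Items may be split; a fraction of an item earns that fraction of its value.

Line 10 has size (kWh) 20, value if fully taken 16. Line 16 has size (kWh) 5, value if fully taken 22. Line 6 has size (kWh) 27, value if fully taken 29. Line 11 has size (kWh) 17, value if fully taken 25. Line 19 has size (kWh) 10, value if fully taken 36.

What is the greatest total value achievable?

36.4

Rank by value-to-size ratio: Line 16 22/5≈4.4, Line 19 36/10≈3.6, Line 11 25/17≈1.47, Line 6 29/27≈1.07, Line 10 16/20≈0.8.
Line 16: take in full, 5 kWh for value 22 ; 4 left.
Fill the last 4 kWh with part of Line 19: 4/10 of it earns 14.4.
Total value = 36.4.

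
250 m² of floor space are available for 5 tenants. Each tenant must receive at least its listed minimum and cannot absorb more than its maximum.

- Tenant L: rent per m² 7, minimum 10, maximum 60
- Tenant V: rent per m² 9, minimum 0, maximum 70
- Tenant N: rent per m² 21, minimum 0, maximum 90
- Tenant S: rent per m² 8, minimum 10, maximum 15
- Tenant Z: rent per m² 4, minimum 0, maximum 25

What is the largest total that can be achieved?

Meeting every minimum uses 10+0+0+10+0 = 20 m², leaving 230.
Order the tenants by rent per m²: Tenant N 21 > Tenant V 9 > Tenant S 8 > Tenant L 7 > Tenant Z 4.
Tenant N: +90 to 90 (cap) — 140 left.
Give Tenant V 70 more to hit its cap of 70 — 70 left.
Tenant S takes 5 more to reach its cap of 15 — 65 left.
Tenant L: +50 to 60 (cap) — 15 left.
Tenant Z has room for 25 more but only 15 remain, so it gets 15.
Total = 7×60 + 9×70 + 21×90 + 8×15 + 4×15 = 3120.

3120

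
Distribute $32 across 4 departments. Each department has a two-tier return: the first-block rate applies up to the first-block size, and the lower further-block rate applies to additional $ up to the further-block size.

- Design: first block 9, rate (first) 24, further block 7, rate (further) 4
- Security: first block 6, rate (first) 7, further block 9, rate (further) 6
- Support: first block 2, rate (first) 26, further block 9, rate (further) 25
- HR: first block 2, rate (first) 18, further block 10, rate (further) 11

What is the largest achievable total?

639

Order all 8 blocks by rate: Support/first 26 > Support/second 25 > Design/first 24 > HR/first 18 > HR/second 11 > Security/first 7 > Security/second 6 > Design/second 4.
Support/first (26): +2 → 30 left.
Support/second (25): +9 → 21 left.
Fill Design first block (9 at 24) → 12 left.
Fill HR first block (2 at 18) → 10 left.
Fill HR second block (10 at 11) → 0 left.
Total = 26×2 + 25×9 + 24×9 + 18×2 + 11×10 = 639.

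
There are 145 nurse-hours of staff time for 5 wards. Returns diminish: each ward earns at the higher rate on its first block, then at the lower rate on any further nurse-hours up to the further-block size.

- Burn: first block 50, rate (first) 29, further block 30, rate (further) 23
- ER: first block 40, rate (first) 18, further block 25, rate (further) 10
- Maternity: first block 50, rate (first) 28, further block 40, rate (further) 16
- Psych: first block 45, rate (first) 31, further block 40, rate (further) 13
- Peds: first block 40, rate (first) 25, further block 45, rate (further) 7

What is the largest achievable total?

Treat each block as its own option and order by rate: Psych/first 31 > Burn/first 29 > Maternity/first 28 > Peds/first 25 > Burn/second 23 > ER/first 18 > Maternity/second 16 > Psych/second 13 > ER/second 10 > Peds/second 7.
Psych first at 31: fill all 45 — 100 left.
Fill Burn first block (50 at 29) — 50 left.
Maternity first at 28: fill all 50 — 0 left.
Total = 31×45 + 29×50 + 28×50 = 4245.

4245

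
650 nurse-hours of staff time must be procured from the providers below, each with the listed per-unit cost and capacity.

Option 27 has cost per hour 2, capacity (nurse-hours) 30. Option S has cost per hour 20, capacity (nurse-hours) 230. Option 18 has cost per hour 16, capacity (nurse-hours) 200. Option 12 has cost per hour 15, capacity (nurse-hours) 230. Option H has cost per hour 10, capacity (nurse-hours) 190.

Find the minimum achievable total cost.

Fill from the cheapest provider first.
Option 27 (2): use full 30 → 620 nurse-hours to go.
Take 190 from Option H at 10 → need 430 more.
Option 12 at 15: take all 230 nurse-hours → 200 still needed.
Take 200 from Option 18 at 16 → need 0 more.
Option S: unused.
Cost = 30×2 + 190×10 + 230×15 + 200×16 = 8610.

8610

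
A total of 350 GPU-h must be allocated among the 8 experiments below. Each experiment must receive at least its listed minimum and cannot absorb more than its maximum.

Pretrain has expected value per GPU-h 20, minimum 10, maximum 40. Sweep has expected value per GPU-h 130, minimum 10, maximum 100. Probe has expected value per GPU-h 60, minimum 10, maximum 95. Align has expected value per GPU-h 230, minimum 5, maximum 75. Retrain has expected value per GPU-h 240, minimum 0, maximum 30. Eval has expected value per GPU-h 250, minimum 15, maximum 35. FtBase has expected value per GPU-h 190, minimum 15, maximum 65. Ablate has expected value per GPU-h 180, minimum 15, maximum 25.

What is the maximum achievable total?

Meeting every minimum uses 10+10+10+5+0+15+15+15 = 80 GPU-h, leaving 270.
Highest expected value per GPU-h first: Eval 250 > Retrain 240 > Align 230 > FtBase 190 > Ablate 180 > Sweep 130 > Probe 60 > Pretrain 20.
Give Eval 20 more to hit its cap of 35 ; 250 left.
Give Retrain 30 more to hit its cap of 30 ; 220 left.
Give Align 70 more to hit its cap of 75 ; 150 left.
Give FtBase 50 more to hit its cap of 65 ; 100 left.
Give Ablate 10 more to hit its cap of 25 ; 90 left.
Sweep: +90 to 100 (cap) ; 0 left.
Total = 20×10 + 130×100 + 60×10 + 230×75 + 240×30 + 250×35 + 190×65 + 180×25 = 63850.

63850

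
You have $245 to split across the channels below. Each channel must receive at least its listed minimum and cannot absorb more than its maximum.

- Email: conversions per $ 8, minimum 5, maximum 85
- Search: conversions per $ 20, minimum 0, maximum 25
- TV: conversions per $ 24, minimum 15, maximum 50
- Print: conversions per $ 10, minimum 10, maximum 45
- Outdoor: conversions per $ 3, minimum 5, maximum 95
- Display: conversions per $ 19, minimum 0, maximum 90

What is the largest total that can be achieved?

Meeting every minimum uses 5+0+15+10+5+0 = 35 $, leaving 210.
Highest conversions per $ first: TV 24 > Search 20 > Display 19 > Print 10 > Email 8 > Outdoor 3.
TV: +35 to 50 (cap) → 175 left.
Search: +25 to 25 (cap) → 150 left.
Display takes 90 more to reach its cap of 90 → 60 left.
Give Print 35 more to hit its cap of 45 → 25 left.
Email: +25 (room for 80) → 30. Pool exhausted.
Total = 8×30 + 20×25 + 24×50 + 10×45 + 3×5 + 19×90 = 4115.

4115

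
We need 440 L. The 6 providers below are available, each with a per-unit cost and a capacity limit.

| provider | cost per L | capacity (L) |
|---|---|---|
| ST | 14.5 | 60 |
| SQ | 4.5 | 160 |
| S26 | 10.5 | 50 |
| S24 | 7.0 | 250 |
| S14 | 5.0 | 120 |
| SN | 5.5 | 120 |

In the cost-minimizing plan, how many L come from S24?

Cheapest first:
Take 160 from SQ at 4.5 — need 280 more.
Take 120 from S14 at 5.0 — need 160 more.
Take 120 from SN at 5.5 — need 40 more.
S24 (7.0): take the remaining 40 — done.
S26, ST: unused.

40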